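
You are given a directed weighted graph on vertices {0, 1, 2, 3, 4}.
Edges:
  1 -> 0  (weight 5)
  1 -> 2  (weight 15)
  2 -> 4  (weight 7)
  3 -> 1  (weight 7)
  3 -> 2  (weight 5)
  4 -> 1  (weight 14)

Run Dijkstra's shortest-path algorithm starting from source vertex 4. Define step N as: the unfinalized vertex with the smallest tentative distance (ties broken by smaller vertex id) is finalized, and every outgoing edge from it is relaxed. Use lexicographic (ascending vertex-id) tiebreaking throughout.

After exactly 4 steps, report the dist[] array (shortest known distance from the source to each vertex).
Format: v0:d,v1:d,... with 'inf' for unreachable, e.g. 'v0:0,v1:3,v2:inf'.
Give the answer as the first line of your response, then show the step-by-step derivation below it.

v0:19,v1:14,v2:29,v3:inf,v4:0

step 1: dist = v0:inf,v1:14,v2:inf,v3:inf,v4:0
step 2: dist = v0:19,v1:14,v2:29,v3:inf,v4:0
step 3: dist = v0:19,v1:14,v2:29,v3:inf,v4:0
step 4: dist = v0:19,v1:14,v2:29,v3:inf,v4:0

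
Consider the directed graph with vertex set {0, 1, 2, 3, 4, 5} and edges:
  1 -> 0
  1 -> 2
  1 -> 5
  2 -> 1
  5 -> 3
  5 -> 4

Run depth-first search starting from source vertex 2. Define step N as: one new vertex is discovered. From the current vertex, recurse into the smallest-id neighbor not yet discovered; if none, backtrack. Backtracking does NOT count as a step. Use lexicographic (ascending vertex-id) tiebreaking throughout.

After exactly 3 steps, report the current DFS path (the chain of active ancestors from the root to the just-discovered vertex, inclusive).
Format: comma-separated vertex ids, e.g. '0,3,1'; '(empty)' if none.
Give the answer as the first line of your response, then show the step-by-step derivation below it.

2,1,0

step 1: discover 2; path=2; order=2
step 2: discover 1; path=2>1; order=2,1
step 3: discover 0; path=2>1>0; order=2,1,0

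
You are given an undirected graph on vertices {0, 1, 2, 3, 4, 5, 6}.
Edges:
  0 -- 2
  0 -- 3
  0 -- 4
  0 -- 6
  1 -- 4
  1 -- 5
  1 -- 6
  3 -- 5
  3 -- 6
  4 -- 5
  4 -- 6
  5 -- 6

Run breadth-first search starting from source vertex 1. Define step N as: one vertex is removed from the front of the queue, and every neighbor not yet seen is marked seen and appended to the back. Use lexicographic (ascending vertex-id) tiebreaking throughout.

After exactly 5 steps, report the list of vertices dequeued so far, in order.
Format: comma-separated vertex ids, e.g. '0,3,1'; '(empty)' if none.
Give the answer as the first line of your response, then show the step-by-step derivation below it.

1,4,5,6,0

step 1: dequeue 1; queue=[4,5,6]; order=1
step 2: dequeue 4; queue=[5,6,0]; order=1,4
step 3: dequeue 5; queue=[6,0,3]; order=1,4,5
step 4: dequeue 6; queue=[0,3]; order=1,4,5,6
step 5: dequeue 0; queue=[3,2]; order=1,4,5,6,0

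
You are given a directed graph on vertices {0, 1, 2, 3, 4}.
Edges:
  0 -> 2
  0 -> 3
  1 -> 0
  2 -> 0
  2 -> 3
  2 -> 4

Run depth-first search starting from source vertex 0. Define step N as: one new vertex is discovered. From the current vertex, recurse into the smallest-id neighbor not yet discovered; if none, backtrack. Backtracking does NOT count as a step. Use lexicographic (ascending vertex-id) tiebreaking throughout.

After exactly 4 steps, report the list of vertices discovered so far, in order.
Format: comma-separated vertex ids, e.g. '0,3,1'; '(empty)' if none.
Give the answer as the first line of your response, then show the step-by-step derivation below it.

0,2,3,4

step 1: discover 0; path=0; order=0
step 2: discover 2; path=0>2; order=0,2
step 3: discover 3; path=0>2>3; order=0,2,3
step 4: discover 4; path=0>2>4; order=0,2,3,4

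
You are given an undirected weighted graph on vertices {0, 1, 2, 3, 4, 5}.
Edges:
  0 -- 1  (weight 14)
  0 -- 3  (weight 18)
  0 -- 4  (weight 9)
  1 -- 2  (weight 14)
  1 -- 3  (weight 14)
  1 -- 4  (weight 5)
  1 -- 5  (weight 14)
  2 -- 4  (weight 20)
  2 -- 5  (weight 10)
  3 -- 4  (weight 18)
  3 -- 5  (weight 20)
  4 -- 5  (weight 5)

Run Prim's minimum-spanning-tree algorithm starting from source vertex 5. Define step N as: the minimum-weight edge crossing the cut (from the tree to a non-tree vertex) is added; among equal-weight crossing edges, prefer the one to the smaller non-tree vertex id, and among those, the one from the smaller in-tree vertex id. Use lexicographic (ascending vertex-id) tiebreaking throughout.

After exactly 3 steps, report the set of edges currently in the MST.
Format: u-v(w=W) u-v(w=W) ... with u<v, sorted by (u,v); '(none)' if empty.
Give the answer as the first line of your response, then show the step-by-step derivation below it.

0-4(w=9) 1-4(w=5) 4-5(w=5)

step 1: add edge 4-5 (w=5); MST = {4-5(w=5)}
step 2: add edge 1-4 (w=5); MST = {1-4(w=5) 4-5(w=5)}
step 3: add edge 0-4 (w=9); MST = {0-4(w=9) 1-4(w=5) 4-5(w=5)}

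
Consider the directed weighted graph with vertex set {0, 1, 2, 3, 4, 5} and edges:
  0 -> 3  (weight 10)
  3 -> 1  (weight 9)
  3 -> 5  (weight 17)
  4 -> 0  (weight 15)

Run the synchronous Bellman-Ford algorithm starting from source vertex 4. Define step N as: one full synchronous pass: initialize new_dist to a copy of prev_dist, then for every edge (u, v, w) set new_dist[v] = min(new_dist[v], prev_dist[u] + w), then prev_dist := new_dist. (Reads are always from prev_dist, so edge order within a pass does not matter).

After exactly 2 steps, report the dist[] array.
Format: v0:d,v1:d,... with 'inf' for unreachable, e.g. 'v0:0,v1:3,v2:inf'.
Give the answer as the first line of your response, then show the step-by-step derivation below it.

v0:15,v1:inf,v2:inf,v3:25,v4:0,v5:inf

step 1: dist = v0:15,v1:inf,v2:inf,v3:inf,v4:0,v5:inf
step 2: dist = v0:15,v1:inf,v2:inf,v3:25,v4:0,v5:inf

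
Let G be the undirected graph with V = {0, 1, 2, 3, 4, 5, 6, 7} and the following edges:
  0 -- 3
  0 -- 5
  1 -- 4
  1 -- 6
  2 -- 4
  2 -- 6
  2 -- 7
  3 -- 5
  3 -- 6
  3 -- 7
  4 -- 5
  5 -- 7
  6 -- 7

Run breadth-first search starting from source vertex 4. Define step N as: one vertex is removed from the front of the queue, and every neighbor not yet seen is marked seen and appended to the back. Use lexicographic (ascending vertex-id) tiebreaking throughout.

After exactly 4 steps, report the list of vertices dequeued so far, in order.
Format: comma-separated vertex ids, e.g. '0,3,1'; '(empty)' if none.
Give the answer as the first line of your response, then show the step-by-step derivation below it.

4,1,2,5

step 1: dequeue 4; queue=[1,2,5]; order=4
step 2: dequeue 1; queue=[2,5,6]; order=4,1
step 3: dequeue 2; queue=[5,6,7]; order=4,1,2
step 4: dequeue 5; queue=[6,7,0,3]; order=4,1,2,5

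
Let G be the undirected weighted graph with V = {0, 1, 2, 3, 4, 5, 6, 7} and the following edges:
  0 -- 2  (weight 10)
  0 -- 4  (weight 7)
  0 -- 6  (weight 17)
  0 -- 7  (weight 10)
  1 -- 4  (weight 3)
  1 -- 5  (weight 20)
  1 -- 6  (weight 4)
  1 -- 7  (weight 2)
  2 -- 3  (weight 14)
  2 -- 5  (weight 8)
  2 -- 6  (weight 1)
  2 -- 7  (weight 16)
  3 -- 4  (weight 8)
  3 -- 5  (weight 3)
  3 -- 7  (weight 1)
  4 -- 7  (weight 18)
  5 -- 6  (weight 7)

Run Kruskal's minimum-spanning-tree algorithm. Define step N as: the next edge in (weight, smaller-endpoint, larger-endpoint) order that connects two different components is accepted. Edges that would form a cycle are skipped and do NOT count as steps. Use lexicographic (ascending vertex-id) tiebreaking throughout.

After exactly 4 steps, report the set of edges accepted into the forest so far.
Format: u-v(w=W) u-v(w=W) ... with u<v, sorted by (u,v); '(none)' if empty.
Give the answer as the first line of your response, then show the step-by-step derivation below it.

1-4(w=3) 1-7(w=2) 2-6(w=1) 3-7(w=1)

step 1: add edge 2-6 (w=1); MST = {2-6(w=1)}
step 2: add edge 3-7 (w=1); MST = {2-6(w=1) 3-7(w=1)}
step 3: add edge 1-7 (w=2); MST = {1-7(w=2) 2-6(w=1) 3-7(w=1)}
step 4: add edge 1-4 (w=3); MST = {1-4(w=3) 1-7(w=2) 2-6(w=1) 3-7(w=1)}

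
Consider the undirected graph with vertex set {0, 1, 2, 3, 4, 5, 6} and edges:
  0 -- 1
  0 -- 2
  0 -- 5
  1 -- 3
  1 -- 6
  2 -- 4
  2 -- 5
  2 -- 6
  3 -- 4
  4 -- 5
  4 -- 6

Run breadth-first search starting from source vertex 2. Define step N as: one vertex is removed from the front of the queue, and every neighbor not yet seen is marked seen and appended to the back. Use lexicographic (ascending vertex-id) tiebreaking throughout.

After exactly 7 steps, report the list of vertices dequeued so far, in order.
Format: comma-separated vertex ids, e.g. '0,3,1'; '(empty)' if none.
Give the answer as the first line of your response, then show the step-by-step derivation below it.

2,0,4,5,6,1,3

step 1: dequeue 2; queue=[0,4,5,6]; order=2
step 2: dequeue 0; queue=[4,5,6,1]; order=2,0
step 3: dequeue 4; queue=[5,6,1,3]; order=2,0,4
step 4: dequeue 5; queue=[6,1,3]; order=2,0,4,5
step 5: dequeue 6; queue=[1,3]; order=2,0,4,5,6
step 6: dequeue 1; queue=[3]; order=2,0,4,5,6,1
step 7: dequeue 3; queue=[(empty)]; order=2,0,4,5,6,1,3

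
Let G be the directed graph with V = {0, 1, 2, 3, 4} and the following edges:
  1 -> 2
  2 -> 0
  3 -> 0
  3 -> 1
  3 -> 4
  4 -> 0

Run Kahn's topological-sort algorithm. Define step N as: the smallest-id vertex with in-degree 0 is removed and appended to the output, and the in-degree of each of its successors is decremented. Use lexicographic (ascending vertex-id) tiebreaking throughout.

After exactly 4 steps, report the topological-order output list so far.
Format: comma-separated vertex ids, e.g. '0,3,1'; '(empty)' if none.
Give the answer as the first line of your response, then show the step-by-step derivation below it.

3,1,2,4

step 1: output 3; order=[3]; indeg=(2,0,1,0,0)
step 2: output 1; order=[3,1]; indeg=(2,0,0,0,0)
step 3: output 2; order=[3,1,2]; indeg=(1,0,0,0,0)
step 4: output 4; order=[3,1,2,4]; indeg=(0,0,0,0,0)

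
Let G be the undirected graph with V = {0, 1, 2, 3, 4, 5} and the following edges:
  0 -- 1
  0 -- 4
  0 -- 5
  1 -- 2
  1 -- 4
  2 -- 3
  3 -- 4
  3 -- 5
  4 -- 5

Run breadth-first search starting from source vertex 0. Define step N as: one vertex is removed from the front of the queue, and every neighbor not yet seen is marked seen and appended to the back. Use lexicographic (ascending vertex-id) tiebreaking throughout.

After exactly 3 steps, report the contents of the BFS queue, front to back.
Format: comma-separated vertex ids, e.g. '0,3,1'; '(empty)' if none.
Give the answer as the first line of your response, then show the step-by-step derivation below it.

5,2,3

step 1: dequeue 0; queue=[1,4,5]; order=0
step 2: dequeue 1; queue=[4,5,2]; order=0,1
step 3: dequeue 4; queue=[5,2,3]; order=0,1,4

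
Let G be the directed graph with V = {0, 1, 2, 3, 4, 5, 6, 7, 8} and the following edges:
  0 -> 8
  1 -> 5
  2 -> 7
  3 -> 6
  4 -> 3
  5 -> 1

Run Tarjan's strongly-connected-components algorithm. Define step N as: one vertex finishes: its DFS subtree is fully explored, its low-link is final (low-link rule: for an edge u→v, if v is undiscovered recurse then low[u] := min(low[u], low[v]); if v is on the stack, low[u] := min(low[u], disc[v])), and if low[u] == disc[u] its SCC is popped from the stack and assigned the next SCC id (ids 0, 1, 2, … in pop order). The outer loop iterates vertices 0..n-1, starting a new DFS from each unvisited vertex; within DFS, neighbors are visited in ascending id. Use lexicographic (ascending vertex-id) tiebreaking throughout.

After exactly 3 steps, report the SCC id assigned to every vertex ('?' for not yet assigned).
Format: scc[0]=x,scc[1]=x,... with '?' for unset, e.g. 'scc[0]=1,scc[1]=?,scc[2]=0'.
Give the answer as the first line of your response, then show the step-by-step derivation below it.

scc[0]=1,scc[1]=?,scc[2]=?,scc[3]=?,scc[4]=?,scc[5]=?,scc[6]=?,scc[7]=?,scc[8]=0

step 1: low=(low[0]=0,low[1]=?,low[2]=?,low[3]=?,low[4]=?,low[5]=?,low[6]=?,low[7]=?,low[8]=1); scc=(scc[0]=?,scc[1]=?,scc[2]=?,scc[3]=?,scc[4]=?,scc[5]=?,scc[6]=?,scc[7]=?,scc[8]=0)
step 2: low=(low[0]=0,low[1]=?,low[2]=?,low[3]=?,low[4]=?,low[5]=?,low[6]=?,low[7]=?,low[8]=1); scc=(scc[0]=1,scc[1]=?,scc[2]=?,scc[3]=?,scc[4]=?,scc[5]=?,scc[6]=?,scc[7]=?,scc[8]=0)
step 3: low=(low[0]=0,low[1]=2,low[2]=?,low[3]=?,low[4]=?,low[5]=2,low[6]=?,low[7]=?,low[8]=1); scc=(scc[0]=1,scc[1]=?,scc[2]=?,scc[3]=?,scc[4]=?,scc[5]=?,scc[6]=?,scc[7]=?,scc[8]=0)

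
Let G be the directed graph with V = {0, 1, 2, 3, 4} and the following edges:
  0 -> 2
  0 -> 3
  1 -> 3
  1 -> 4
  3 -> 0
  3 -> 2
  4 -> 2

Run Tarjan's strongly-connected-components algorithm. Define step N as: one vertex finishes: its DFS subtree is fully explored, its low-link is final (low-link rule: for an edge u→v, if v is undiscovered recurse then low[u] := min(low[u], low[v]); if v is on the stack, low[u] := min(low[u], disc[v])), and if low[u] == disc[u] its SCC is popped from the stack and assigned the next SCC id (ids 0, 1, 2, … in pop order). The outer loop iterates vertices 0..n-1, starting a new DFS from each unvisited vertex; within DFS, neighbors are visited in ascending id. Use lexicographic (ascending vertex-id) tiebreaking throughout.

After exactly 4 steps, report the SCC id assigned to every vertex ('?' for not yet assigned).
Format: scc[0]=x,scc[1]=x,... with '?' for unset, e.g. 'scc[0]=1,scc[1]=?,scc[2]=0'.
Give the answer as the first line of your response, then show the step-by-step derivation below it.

scc[0]=1,scc[1]=?,scc[2]=0,scc[3]=1,scc[4]=2

step 1: low=(low[0]=0,low[1]=?,low[2]=1,low[3]=?,low[4]=?); scc=(scc[0]=?,scc[1]=?,scc[2]=0,scc[3]=?,scc[4]=?)
step 2: low=(low[0]=0,low[1]=?,low[2]=1,low[3]=0,low[4]=?); scc=(scc[0]=?,scc[1]=?,scc[2]=0,scc[3]=?,scc[4]=?)
step 3: low=(low[0]=0,low[1]=?,low[2]=1,low[3]=0,low[4]=?); scc=(scc[0]=1,scc[1]=?,scc[2]=0,scc[3]=1,scc[4]=?)
step 4: low=(low[0]=0,low[1]=3,low[2]=1,low[3]=0,low[4]=4); scc=(scc[0]=1,scc[1]=?,scc[2]=0,scc[3]=1,scc[4]=2)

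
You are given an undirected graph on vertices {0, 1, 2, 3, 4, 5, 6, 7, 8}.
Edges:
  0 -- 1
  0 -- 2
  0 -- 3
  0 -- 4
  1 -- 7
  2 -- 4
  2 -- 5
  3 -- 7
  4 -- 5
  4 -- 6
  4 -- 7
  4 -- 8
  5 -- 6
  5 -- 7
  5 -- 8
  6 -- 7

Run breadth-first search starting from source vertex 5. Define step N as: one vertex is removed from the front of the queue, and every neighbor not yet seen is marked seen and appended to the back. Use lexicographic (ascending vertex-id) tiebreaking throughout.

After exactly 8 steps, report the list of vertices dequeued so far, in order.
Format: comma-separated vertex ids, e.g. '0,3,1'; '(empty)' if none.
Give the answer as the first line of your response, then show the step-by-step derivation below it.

5,2,4,6,7,8,0,1

step 1: dequeue 5; queue=[2,4,6,7,8]; order=5
step 2: dequeue 2; queue=[4,6,7,8,0]; order=5,2
step 3: dequeue 4; queue=[6,7,8,0]; order=5,2,4
step 4: dequeue 6; queue=[7,8,0]; order=5,2,4,6
step 5: dequeue 7; queue=[8,0,1,3]; order=5,2,4,6,7
step 6: dequeue 8; queue=[0,1,3]; order=5,2,4,6,7,8
step 7: dequeue 0; queue=[1,3]; order=5,2,4,6,7,8,0
step 8: dequeue 1; queue=[3]; order=5,2,4,6,7,8,0,1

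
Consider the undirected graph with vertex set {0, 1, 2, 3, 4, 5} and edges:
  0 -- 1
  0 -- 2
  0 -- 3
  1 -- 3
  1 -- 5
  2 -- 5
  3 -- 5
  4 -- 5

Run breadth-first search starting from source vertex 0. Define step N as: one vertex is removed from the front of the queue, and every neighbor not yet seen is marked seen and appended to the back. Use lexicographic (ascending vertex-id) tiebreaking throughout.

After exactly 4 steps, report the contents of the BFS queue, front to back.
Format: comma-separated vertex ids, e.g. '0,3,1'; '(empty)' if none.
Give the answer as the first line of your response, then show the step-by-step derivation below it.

5

step 1: dequeue 0; queue=[1,2,3]; order=0
step 2: dequeue 1; queue=[2,3,5]; order=0,1
step 3: dequeue 2; queue=[3,5]; order=0,1,2
step 4: dequeue 3; queue=[5]; order=0,1,2,3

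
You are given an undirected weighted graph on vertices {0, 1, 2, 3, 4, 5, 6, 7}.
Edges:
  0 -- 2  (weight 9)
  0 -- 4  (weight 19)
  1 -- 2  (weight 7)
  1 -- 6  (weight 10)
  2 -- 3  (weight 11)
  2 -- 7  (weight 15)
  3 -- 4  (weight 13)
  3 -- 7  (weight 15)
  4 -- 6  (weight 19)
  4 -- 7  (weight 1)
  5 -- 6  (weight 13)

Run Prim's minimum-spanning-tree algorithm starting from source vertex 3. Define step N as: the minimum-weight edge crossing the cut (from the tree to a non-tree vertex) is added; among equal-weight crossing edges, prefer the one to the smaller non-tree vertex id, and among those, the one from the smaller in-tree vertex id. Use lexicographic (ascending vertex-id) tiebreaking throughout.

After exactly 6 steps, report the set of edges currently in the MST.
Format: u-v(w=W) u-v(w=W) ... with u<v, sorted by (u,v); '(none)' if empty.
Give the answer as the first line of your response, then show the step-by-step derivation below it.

0-2(w=9) 1-2(w=7) 1-6(w=10) 2-3(w=11) 3-4(w=13) 4-7(w=1)

step 1: add edge 2-3 (w=11); MST = {2-3(w=11)}
step 2: add edge 1-2 (w=7); MST = {1-2(w=7) 2-3(w=11)}
step 3: add edge 0-2 (w=9); MST = {0-2(w=9) 1-2(w=7) 2-3(w=11)}
step 4: add edge 1-6 (w=10); MST = {0-2(w=9) 1-2(w=7) 1-6(w=10) 2-3(w=11)}
step 5: add edge 3-4 (w=13); MST = {0-2(w=9) 1-2(w=7) 1-6(w=10) 2-3(w=11) 3-4(w=13)}
step 6: add edge 4-7 (w=1); MST = {0-2(w=9) 1-2(w=7) 1-6(w=10) 2-3(w=11) 3-4(w=13) 4-7(w=1)}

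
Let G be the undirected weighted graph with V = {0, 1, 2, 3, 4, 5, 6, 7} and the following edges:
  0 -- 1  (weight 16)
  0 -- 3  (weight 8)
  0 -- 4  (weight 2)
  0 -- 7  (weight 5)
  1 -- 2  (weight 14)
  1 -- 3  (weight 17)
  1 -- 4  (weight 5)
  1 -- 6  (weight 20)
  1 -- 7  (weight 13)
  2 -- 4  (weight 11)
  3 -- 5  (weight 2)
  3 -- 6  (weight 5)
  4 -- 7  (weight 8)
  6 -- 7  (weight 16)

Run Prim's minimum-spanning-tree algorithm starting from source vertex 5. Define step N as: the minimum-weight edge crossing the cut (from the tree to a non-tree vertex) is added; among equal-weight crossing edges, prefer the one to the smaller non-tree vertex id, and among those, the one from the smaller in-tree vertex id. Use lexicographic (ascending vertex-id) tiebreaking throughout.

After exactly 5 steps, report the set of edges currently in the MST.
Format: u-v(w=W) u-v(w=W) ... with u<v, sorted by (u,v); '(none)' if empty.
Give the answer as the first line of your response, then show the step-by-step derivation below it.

0-3(w=8) 0-4(w=2) 1-4(w=5) 3-5(w=2) 3-6(w=5)

step 1: add edge 3-5 (w=2); MST = {3-5(w=2)}
step 2: add edge 3-6 (w=5); MST = {3-5(w=2) 3-6(w=5)}
step 3: add edge 0-3 (w=8); MST = {0-3(w=8) 3-5(w=2) 3-6(w=5)}
step 4: add edge 0-4 (w=2); MST = {0-3(w=8) 0-4(w=2) 3-5(w=2) 3-6(w=5)}
step 5: add edge 1-4 (w=5); MST = {0-3(w=8) 0-4(w=2) 1-4(w=5) 3-5(w=2) 3-6(w=5)}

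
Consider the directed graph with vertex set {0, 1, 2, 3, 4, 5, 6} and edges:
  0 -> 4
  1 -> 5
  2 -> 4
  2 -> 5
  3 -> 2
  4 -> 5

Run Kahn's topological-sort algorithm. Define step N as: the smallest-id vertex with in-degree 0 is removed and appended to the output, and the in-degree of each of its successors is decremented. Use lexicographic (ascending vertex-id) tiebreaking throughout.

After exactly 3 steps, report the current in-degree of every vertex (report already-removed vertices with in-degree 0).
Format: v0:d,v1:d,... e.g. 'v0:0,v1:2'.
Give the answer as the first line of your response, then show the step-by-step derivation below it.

v0:0,v1:0,v2:0,v3:0,v4:1,v5:2,v6:0

step 1: output 0; order=[0]; indeg=(0,0,1,0,1,3,0)
step 2: output 1; order=[0,1]; indeg=(0,0,1,0,1,2,0)
step 3: output 3; order=[0,1,3]; indeg=(0,0,0,0,1,2,0)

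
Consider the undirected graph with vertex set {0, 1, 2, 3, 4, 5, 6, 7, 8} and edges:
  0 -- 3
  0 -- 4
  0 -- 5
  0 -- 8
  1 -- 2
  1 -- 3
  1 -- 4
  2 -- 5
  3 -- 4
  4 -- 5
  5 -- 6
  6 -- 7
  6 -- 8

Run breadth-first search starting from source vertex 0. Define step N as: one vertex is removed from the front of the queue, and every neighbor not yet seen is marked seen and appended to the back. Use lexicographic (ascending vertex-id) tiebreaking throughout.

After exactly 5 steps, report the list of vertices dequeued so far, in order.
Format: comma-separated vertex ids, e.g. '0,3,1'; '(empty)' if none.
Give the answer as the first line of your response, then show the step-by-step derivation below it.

0,3,4,5,8

step 1: dequeue 0; queue=[3,4,5,8]; order=0
step 2: dequeue 3; queue=[4,5,8,1]; order=0,3
step 3: dequeue 4; queue=[5,8,1]; order=0,3,4
step 4: dequeue 5; queue=[8,1,2,6]; order=0,3,4,5
step 5: dequeue 8; queue=[1,2,6]; order=0,3,4,5,8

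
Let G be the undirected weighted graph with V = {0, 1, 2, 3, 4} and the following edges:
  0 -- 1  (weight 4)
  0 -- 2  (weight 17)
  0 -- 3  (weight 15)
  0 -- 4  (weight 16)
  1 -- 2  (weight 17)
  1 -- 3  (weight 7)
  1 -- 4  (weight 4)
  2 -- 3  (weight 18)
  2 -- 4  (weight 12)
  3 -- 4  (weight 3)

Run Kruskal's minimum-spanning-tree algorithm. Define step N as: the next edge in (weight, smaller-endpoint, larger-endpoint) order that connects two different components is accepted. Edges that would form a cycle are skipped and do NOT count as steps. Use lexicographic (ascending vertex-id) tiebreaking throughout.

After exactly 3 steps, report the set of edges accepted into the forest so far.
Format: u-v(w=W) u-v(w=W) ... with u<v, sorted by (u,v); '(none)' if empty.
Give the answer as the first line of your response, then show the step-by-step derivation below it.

0-1(w=4) 1-4(w=4) 3-4(w=3)

step 1: add edge 3-4 (w=3); MST = {3-4(w=3)}
step 2: add edge 0-1 (w=4); MST = {0-1(w=4) 3-4(w=3)}
step 3: add edge 1-4 (w=4); MST = {0-1(w=4) 1-4(w=4) 3-4(w=3)}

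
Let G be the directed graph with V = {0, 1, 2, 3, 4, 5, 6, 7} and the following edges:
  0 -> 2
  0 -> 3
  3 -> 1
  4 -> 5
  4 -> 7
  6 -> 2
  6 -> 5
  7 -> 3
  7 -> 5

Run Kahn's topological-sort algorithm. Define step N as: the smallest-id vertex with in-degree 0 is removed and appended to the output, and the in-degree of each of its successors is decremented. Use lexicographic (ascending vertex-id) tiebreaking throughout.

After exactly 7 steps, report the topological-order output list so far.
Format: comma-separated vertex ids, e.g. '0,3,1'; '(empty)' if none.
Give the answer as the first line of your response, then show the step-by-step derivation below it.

0,4,6,2,7,3,1

step 1: output 0; order=[0]; indeg=(0,1,1,1,0,3,0,1)
step 2: output 4; order=[0,4]; indeg=(0,1,1,1,0,2,0,0)
step 3: output 6; order=[0,4,6]; indeg=(0,1,0,1,0,1,0,0)
step 4: output 2; order=[0,4,6,2]; indeg=(0,1,0,1,0,1,0,0)
step 5: output 7; order=[0,4,6,2,7]; indeg=(0,1,0,0,0,0,0,0)
step 6: output 3; order=[0,4,6,2,7,3]; indeg=(0,0,0,0,0,0,0,0)
step 7: output 1; order=[0,4,6,2,7,3,1]; indeg=(0,0,0,0,0,0,0,0)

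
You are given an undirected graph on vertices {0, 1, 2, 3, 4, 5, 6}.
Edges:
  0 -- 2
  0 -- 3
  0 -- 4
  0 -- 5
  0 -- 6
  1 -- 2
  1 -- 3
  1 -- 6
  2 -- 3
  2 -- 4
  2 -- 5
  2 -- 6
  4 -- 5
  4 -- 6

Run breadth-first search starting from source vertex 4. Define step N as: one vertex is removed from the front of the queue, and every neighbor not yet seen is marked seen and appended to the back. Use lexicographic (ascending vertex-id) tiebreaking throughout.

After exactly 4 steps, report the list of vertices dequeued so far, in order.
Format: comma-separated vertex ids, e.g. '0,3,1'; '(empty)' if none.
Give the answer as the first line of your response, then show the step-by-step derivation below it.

4,0,2,5

step 1: dequeue 4; queue=[0,2,5,6]; order=4
step 2: dequeue 0; queue=[2,5,6,3]; order=4,0
step 3: dequeue 2; queue=[5,6,3,1]; order=4,0,2
step 4: dequeue 5; queue=[6,3,1]; order=4,0,2,5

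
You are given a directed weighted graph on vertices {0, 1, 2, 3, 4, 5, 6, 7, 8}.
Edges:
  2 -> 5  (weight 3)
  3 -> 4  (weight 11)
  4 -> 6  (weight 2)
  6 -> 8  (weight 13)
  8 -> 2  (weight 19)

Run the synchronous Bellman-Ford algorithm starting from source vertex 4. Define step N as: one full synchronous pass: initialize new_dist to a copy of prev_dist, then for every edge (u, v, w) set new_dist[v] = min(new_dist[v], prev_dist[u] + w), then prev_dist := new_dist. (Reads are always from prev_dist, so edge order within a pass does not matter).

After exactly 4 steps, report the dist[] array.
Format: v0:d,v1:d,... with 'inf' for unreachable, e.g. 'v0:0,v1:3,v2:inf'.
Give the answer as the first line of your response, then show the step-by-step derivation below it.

v0:inf,v1:inf,v2:34,v3:inf,v4:0,v5:37,v6:2,v7:inf,v8:15

step 1: dist = v0:inf,v1:inf,v2:inf,v3:inf,v4:0,v5:inf,v6:2,v7:inf,v8:inf
step 2: dist = v0:inf,v1:inf,v2:inf,v3:inf,v4:0,v5:inf,v6:2,v7:inf,v8:15
step 3: dist = v0:inf,v1:inf,v2:34,v3:inf,v4:0,v5:inf,v6:2,v7:inf,v8:15
step 4: dist = v0:inf,v1:inf,v2:34,v3:inf,v4:0,v5:37,v6:2,v7:inf,v8:15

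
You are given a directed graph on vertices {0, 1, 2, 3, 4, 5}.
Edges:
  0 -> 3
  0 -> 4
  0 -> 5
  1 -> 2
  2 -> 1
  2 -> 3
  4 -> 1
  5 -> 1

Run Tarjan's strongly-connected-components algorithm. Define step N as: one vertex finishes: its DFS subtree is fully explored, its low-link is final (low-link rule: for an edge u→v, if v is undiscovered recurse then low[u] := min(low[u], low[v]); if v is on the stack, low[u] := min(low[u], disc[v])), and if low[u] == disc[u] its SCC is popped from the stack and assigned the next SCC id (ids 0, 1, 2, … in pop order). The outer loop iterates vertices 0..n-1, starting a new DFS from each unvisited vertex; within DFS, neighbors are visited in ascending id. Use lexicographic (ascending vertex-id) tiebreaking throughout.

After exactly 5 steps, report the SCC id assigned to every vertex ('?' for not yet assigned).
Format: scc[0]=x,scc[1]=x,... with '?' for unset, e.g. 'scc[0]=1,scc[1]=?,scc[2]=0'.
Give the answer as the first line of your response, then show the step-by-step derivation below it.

scc[0]=?,scc[1]=1,scc[2]=1,scc[3]=0,scc[4]=2,scc[5]=3

step 1: low=(low[0]=0,low[1]=?,low[2]=?,low[3]=1,low[4]=?,low[5]=?); scc=(scc[0]=?,scc[1]=?,scc[2]=?,scc[3]=0,scc[4]=?,scc[5]=?)
step 2: low=(low[0]=0,low[1]=3,low[2]=3,low[3]=1,low[4]=2,low[5]=?); scc=(scc[0]=?,scc[1]=?,scc[2]=?,scc[3]=0,scc[4]=?,scc[5]=?)
step 3: low=(low[0]=0,low[1]=3,low[2]=3,low[3]=1,low[4]=2,low[5]=?); scc=(scc[0]=?,scc[1]=1,scc[2]=1,scc[3]=0,scc[4]=?,scc[5]=?)
step 4: low=(low[0]=0,low[1]=3,low[2]=3,low[3]=1,low[4]=2,low[5]=?); scc=(scc[0]=?,scc[1]=1,scc[2]=1,scc[3]=0,scc[4]=2,scc[5]=?)
step 5: low=(low[0]=0,low[1]=3,low[2]=3,low[3]=1,low[4]=2,low[5]=5); scc=(scc[0]=?,scc[1]=1,scc[2]=1,scc[3]=0,scc[4]=2,scc[5]=3)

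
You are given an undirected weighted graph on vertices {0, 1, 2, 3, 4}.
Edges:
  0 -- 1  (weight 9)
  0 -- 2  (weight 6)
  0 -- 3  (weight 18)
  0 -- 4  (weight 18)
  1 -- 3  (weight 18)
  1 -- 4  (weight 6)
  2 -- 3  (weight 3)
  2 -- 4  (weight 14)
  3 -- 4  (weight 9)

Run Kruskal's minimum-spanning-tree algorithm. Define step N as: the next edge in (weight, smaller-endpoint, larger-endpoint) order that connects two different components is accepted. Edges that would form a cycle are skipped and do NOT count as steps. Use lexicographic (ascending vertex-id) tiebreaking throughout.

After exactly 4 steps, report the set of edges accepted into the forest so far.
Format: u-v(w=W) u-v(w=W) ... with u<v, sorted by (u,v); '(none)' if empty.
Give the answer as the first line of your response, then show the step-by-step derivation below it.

0-1(w=9) 0-2(w=6) 1-4(w=6) 2-3(w=3)

step 1: add edge 2-3 (w=3); MST = {2-3(w=3)}
step 2: add edge 0-2 (w=6); MST = {0-2(w=6) 2-3(w=3)}
step 3: add edge 1-4 (w=6); MST = {0-2(w=6) 1-4(w=6) 2-3(w=3)}
step 4: add edge 0-1 (w=9); MST = {0-1(w=9) 0-2(w=6) 1-4(w=6) 2-3(w=3)}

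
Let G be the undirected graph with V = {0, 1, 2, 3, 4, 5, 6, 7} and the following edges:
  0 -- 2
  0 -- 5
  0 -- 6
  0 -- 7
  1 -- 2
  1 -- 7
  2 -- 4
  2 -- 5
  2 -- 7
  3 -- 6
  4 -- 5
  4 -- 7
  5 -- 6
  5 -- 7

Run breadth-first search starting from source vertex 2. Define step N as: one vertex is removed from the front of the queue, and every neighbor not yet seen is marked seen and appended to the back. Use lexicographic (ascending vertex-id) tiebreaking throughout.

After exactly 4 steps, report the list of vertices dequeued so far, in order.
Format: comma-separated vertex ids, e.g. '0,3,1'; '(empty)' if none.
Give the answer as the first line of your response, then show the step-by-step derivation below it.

2,0,1,4

step 1: dequeue 2; queue=[0,1,4,5,7]; order=2
step 2: dequeue 0; queue=[1,4,5,7,6]; order=2,0
step 3: dequeue 1; queue=[4,5,7,6]; order=2,0,1
step 4: dequeue 4; queue=[5,7,6]; order=2,0,1,4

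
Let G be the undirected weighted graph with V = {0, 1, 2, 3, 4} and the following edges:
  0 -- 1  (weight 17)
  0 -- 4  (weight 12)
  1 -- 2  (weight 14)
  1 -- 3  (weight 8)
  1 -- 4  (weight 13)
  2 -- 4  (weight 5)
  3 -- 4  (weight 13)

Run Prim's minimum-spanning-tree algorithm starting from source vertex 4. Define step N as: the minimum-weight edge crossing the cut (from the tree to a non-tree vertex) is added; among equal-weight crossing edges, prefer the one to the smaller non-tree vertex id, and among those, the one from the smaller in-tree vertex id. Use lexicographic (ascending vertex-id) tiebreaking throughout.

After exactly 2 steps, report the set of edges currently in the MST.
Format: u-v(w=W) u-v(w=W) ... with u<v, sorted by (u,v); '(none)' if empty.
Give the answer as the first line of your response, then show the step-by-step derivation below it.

0-4(w=12) 2-4(w=5)

step 1: add edge 2-4 (w=5); MST = {2-4(w=5)}
step 2: add edge 0-4 (w=12); MST = {0-4(w=12) 2-4(w=5)}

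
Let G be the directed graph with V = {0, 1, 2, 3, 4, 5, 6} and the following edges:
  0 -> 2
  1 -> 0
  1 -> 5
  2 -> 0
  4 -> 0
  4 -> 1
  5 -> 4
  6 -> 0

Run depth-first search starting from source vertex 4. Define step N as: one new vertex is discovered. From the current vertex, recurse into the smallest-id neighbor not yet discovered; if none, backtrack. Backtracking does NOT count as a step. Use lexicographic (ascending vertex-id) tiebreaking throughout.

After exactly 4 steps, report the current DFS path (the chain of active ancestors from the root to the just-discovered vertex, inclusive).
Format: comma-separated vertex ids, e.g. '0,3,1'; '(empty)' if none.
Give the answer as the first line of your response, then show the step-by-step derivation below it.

4,1

step 1: discover 4; path=4; order=4
step 2: discover 0; path=4>0; order=4,0
step 3: discover 2; path=4>0>2; order=4,0,2
step 4: discover 1; path=4>1; order=4,0,2,1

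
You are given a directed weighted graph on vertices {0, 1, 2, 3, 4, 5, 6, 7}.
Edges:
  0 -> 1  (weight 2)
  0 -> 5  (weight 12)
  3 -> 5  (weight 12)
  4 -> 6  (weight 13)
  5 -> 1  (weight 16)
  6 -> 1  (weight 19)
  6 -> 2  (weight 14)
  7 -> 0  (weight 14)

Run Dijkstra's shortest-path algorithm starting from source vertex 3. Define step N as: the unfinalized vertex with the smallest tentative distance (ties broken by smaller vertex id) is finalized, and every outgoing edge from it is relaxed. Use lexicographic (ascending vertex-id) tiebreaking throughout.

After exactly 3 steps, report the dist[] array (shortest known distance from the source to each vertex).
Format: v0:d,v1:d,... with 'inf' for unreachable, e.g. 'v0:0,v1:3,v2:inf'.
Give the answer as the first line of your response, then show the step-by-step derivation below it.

v0:inf,v1:28,v2:inf,v3:0,v4:inf,v5:12,v6:inf,v7:inf

step 1: dist = v0:inf,v1:inf,v2:inf,v3:0,v4:inf,v5:12,v6:inf,v7:inf
step 2: dist = v0:inf,v1:28,v2:inf,v3:0,v4:inf,v5:12,v6:inf,v7:inf
step 3: dist = v0:inf,v1:28,v2:inf,v3:0,v4:inf,v5:12,v6:inf,v7:inf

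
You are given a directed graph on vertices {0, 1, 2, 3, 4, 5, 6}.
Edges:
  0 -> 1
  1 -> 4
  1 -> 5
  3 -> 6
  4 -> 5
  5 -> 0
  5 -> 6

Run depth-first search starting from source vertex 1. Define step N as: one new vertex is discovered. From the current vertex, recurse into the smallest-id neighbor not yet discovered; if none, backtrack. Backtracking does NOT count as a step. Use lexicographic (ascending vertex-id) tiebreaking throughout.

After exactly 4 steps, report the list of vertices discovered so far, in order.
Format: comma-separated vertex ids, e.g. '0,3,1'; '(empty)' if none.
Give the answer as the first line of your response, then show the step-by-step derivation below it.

1,4,5,0

step 1: discover 1; path=1; order=1
step 2: discover 4; path=1>4; order=1,4
step 3: discover 5; path=1>4>5; order=1,4,5
step 4: discover 0; path=1>4>5>0; order=1,4,5,0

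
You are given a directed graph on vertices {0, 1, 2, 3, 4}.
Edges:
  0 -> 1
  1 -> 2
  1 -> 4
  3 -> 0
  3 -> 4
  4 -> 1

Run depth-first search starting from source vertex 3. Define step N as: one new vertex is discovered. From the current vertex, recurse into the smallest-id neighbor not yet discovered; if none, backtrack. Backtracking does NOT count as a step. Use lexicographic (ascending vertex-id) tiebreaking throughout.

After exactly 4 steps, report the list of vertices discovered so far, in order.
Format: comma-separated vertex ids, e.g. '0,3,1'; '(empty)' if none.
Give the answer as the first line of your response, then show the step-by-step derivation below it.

3,0,1,2

step 1: discover 3; path=3; order=3
step 2: discover 0; path=3>0; order=3,0
step 3: discover 1; path=3>0>1; order=3,0,1
step 4: discover 2; path=3>0>1>2; order=3,0,1,2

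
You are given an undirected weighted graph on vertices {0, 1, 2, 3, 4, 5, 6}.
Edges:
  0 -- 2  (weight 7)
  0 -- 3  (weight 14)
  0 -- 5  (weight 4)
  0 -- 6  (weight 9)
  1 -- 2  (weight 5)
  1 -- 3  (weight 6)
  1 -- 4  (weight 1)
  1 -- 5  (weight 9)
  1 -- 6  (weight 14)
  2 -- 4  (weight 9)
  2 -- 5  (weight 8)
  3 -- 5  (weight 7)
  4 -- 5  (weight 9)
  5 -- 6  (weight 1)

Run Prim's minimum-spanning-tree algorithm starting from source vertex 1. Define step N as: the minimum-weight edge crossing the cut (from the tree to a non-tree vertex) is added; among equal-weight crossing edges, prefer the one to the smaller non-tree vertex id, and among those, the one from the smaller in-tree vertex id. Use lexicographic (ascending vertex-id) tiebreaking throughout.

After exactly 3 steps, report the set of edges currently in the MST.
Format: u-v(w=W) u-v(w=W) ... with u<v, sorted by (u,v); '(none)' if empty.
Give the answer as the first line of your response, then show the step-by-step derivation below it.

1-2(w=5) 1-3(w=6) 1-4(w=1)

step 1: add edge 1-4 (w=1); MST = {1-4(w=1)}
step 2: add edge 1-2 (w=5); MST = {1-2(w=5) 1-4(w=1)}
step 3: add edge 1-3 (w=6); MST = {1-2(w=5) 1-3(w=6) 1-4(w=1)}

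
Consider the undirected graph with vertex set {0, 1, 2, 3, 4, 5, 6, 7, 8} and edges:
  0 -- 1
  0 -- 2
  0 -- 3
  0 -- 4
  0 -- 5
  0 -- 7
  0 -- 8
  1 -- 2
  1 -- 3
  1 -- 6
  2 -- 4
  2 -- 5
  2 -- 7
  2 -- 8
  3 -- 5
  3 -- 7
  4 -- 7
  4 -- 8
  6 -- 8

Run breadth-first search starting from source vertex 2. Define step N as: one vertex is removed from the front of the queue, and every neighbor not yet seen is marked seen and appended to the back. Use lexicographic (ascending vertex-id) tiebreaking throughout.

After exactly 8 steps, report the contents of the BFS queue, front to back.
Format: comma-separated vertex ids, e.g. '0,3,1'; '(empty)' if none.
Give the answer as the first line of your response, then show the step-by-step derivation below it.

6

step 1: dequeue 2; queue=[0,1,4,5,7,8]; order=2
step 2: dequeue 0; queue=[1,4,5,7,8,3]; order=2,0
step 3: dequeue 1; queue=[4,5,7,8,3,6]; order=2,0,1
step 4: dequeue 4; queue=[5,7,8,3,6]; order=2,0,1,4
step 5: dequeue 5; queue=[7,8,3,6]; order=2,0,1,4,5
step 6: dequeue 7; queue=[8,3,6]; order=2,0,1,4,5,7
step 7: dequeue 8; queue=[3,6]; order=2,0,1,4,5,7,8
step 8: dequeue 3; queue=[6]; order=2,0,1,4,5,7,8,3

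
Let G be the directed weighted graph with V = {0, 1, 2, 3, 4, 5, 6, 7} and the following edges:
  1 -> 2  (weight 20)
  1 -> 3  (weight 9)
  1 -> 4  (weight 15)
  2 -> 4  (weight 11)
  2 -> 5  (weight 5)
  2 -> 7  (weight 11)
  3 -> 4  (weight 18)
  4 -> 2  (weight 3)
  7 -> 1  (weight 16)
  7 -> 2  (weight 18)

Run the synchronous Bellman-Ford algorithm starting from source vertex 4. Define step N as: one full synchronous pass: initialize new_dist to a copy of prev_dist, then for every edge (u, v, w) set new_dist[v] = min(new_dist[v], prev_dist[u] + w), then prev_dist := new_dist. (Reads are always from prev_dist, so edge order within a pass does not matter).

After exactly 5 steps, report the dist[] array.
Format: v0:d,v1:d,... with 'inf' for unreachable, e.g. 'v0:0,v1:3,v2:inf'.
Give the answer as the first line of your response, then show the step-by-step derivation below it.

v0:inf,v1:30,v2:3,v3:39,v4:0,v5:8,v6:inf,v7:14

step 1: dist = v0:inf,v1:inf,v2:3,v3:inf,v4:0,v5:inf,v6:inf,v7:inf
step 2: dist = v0:inf,v1:inf,v2:3,v3:inf,v4:0,v5:8,v6:inf,v7:14
step 3: dist = v0:inf,v1:30,v2:3,v3:inf,v4:0,v5:8,v6:inf,v7:14
step 4: dist = v0:inf,v1:30,v2:3,v3:39,v4:0,v5:8,v6:inf,v7:14
step 5: dist = v0:inf,v1:30,v2:3,v3:39,v4:0,v5:8,v6:inf,v7:14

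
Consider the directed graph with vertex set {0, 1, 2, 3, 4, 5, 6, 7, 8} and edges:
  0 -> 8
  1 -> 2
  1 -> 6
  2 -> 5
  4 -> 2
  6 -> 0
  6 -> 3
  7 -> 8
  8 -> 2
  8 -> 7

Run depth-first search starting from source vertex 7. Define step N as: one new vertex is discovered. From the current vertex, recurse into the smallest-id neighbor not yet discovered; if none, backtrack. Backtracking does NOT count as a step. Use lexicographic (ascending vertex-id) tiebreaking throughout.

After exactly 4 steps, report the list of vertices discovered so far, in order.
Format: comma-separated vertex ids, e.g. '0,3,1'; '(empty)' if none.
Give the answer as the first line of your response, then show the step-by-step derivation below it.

7,8,2,5

step 1: discover 7; path=7; order=7
step 2: discover 8; path=7>8; order=7,8
step 3: discover 2; path=7>8>2; order=7,8,2
step 4: discover 5; path=7>8>2>5; order=7,8,2,5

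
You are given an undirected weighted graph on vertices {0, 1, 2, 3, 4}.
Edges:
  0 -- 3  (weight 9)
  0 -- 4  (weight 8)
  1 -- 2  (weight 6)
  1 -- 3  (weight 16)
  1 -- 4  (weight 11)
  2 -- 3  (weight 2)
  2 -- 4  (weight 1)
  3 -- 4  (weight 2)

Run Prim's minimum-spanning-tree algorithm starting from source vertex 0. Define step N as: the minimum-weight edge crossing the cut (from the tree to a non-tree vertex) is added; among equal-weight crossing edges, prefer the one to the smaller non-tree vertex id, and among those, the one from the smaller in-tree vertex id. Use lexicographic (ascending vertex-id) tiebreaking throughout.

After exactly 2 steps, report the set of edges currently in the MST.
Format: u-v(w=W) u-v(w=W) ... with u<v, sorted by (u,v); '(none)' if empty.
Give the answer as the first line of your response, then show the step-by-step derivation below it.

0-4(w=8) 2-4(w=1)

step 1: add edge 0-4 (w=8); MST = {0-4(w=8)}
step 2: add edge 2-4 (w=1); MST = {0-4(w=8) 2-4(w=1)}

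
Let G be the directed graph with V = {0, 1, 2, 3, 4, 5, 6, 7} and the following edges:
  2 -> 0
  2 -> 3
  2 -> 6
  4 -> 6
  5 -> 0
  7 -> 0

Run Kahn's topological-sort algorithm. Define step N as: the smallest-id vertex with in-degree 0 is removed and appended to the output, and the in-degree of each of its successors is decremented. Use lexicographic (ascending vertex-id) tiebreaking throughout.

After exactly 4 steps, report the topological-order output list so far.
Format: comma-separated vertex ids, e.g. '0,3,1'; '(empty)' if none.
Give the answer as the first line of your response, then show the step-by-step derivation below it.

1,2,3,4

step 1: output 1; order=[1]; indeg=(3,0,0,1,0,0,2,0)
step 2: output 2; order=[1,2]; indeg=(2,0,0,0,0,0,1,0)
step 3: output 3; order=[1,2,3]; indeg=(2,0,0,0,0,0,1,0)
step 4: output 4; order=[1,2,3,4]; indeg=(2,0,0,0,0,0,0,0)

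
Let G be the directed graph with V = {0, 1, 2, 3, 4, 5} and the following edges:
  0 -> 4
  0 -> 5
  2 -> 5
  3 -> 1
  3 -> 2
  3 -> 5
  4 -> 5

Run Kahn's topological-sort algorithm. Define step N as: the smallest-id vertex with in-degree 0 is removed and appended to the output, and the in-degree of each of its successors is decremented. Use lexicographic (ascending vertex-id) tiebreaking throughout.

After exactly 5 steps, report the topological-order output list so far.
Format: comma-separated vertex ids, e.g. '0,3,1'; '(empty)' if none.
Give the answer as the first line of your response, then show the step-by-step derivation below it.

0,3,1,2,4

step 1: output 0; order=[0]; indeg=(0,1,1,0,0,3)
step 2: output 3; order=[0,3]; indeg=(0,0,0,0,0,2)
step 3: output 1; order=[0,3,1]; indeg=(0,0,0,0,0,2)
step 4: output 2; order=[0,3,1,2]; indeg=(0,0,0,0,0,1)
step 5: output 4; order=[0,3,1,2,4]; indeg=(0,0,0,0,0,0)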